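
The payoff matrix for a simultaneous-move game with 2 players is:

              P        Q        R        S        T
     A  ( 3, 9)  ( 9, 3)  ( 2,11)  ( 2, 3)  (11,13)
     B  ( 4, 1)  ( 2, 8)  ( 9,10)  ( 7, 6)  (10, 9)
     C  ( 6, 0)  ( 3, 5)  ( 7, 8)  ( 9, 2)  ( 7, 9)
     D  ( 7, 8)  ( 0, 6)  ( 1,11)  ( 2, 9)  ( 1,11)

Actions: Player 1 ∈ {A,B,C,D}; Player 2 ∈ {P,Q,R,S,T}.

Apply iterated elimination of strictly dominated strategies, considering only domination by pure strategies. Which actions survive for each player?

P2 drop P (R beats it: A:11>9 B:10>1 C:8>0 D:11>8)
P1 drop D (B beats it: Q:2>0 R:9>1 S:7>2 T:10>1)
P2 drop Q (R beats it: A:11>3 B:10>8 C:8>5)
P2 drop S (R beats it: A:11>3 B:10>6 C:8>2)
P1 drop C (B beats it: R:9>7 T:10>7)
P1→{A,B} P2→{R,T}

IESDS → P1:{A,B} P2:{R,T}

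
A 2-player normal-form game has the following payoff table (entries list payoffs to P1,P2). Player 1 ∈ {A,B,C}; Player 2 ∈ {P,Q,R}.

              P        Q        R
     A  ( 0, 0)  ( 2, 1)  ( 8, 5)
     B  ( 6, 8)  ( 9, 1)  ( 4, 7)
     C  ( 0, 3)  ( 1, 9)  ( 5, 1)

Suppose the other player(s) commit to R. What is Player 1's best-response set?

argmax u_1 = {A}

u_1(A vs R) = 8
u_1(B vs R) = 4
u_1(C vs R) = 5
max payoff 8 at {A}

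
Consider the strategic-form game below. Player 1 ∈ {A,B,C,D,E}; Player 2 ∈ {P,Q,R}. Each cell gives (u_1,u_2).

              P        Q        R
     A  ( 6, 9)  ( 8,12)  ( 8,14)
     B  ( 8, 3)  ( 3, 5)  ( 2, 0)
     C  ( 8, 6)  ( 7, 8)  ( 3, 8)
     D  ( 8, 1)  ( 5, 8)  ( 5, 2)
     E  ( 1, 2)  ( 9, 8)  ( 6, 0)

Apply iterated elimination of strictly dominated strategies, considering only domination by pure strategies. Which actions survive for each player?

P2 drop P (Q beats it: A:12>9 B:5>3 C:8>6 D:8>1 E:8>2)
P1 drop B (A beats it: Q:8>3 R:8>2)
P1 drop C (A beats it: Q:8>7 R:8>3)
P1 drop D (A beats it: Q:8>5 R:8>5)
P1→{A,E} P2→{Q,R}

Survivors P1:{A,E} P2:{Q,R}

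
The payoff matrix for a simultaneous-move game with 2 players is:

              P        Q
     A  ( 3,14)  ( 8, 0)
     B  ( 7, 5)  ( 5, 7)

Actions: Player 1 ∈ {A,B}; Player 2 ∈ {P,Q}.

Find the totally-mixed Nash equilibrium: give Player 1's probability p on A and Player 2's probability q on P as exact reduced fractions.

P1 indiff ⇒ q·3+(1-q)·8 = q·7+(1-q)·5 ⇒ q(-4) = (1-q)(-3) ⇒ q = 3/7
P2 indiff ⇒ p·14+(1-p)·5 = p·0+(1-p)·7 ⇒ p(14) = (1-p)(2) ⇒ p = 1/8

p=1/8, q=3/7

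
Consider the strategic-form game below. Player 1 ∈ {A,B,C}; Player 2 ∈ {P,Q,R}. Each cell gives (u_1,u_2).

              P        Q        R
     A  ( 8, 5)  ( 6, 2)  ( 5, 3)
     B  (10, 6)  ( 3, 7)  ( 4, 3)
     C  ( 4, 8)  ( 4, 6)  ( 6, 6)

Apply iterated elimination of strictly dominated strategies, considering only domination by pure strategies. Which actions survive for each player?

IESDS → P1:{A,B} P2:{P,Q}

P2 drop R (P beats it: A:5>3 B:6>3 C:8>6)
P1 drop C (A beats it: P:8>4 Q:6>4)
P1→{A,B} P2→{P,Q}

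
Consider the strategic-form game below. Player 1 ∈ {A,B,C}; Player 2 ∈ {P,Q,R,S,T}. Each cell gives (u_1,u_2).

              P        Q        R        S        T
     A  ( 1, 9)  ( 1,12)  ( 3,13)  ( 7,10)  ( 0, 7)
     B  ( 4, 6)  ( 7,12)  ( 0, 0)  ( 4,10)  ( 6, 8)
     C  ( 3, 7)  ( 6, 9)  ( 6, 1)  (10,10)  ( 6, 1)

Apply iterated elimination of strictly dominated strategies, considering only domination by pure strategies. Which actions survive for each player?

P1 drop A (C beats it: P:3>1 Q:6>1 R:6>3 S:10>7 T:6>0)
P2 drop P (Q beats it: B:12>6 C:9>7)
P2 drop R (Q beats it: B:12>0 C:9>1)
P2 drop T (Q beats it: B:12>8 C:9>1)
P1→{B,C} P2→{Q,S}

Survivors P1:{B,C} P2:{Q,S}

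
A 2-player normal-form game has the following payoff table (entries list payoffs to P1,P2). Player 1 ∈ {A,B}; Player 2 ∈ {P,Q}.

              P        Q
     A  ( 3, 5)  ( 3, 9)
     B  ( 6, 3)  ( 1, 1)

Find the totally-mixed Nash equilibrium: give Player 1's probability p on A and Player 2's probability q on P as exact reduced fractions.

P1 indiff ⇒ q·3+(1-q)·3 = q·6+(1-q)·1 ⇒ q(-3) = (1-q)(-2) ⇒ q = 2/5
P2 indiff ⇒ p·5+(1-p)·3 = p·9+(1-p)·1 ⇒ p(-4) = (1-p)(-2) ⇒ p = 1/3

P1 mixes 1/3 on A; P2 mixes 2/5 on P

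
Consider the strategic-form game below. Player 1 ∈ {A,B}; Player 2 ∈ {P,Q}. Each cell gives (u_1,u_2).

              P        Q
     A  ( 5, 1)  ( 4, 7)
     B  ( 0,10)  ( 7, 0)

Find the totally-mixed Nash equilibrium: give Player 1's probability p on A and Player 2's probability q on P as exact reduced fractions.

P1 indiff ⇒ q·5+(1-q)·4 = q·0+(1-q)·7 ⇒ q(5) = (1-q)(3) ⇒ q = 3/8
P2 indiff ⇒ p·1+(1-p)·10 = p·7+(1-p)·0 ⇒ p(-6) = (1-p)(-10) ⇒ p = 5/8

p=5/8, q=3/8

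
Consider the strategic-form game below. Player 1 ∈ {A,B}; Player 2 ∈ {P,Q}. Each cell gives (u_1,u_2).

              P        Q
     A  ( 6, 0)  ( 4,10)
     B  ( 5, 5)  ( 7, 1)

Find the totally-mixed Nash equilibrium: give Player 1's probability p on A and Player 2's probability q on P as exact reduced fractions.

P1 mixes 2/7 on A; P2 mixes 3/4 on P

P1 indiff ⇒ q·6+(1-q)·4 = q·5+(1-q)·7 ⇒ q(1) = (1-q)(3) ⇒ q = 3/4
P2 indiff ⇒ p·0+(1-p)·5 = p·10+(1-p)·1 ⇒ p(-10) = (1-p)(-4) ⇒ p = 2/7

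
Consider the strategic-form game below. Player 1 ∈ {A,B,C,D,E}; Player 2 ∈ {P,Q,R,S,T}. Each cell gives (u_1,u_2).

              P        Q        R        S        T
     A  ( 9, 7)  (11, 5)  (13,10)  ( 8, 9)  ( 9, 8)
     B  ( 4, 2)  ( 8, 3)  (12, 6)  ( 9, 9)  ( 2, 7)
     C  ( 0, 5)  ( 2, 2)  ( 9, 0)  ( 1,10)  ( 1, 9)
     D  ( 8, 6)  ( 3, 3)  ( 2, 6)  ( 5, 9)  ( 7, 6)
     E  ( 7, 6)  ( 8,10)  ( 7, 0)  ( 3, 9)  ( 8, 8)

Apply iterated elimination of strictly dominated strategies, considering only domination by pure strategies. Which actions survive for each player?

IESDS → P1:{A,B} P2:{R,S}

P1 drop C (A beats it: P:9>0 Q:11>2 R:13>9 S:8>1 T:9>1)
P1 drop D (A beats it: P:9>8 Q:11>3 R:13>2 S:8>5 T:9>7)
P1 drop E (A beats it: P:9>7 Q:11>8 R:13>7 S:8>3 T:9>8)
P2 drop P (R beats it: A:10>7 B:6>2)
P2 drop Q (R beats it: A:10>5 B:6>3)
P2 drop T (S beats it: A:9>8 B:9>7)
P1→{A,B} P2→{R,S}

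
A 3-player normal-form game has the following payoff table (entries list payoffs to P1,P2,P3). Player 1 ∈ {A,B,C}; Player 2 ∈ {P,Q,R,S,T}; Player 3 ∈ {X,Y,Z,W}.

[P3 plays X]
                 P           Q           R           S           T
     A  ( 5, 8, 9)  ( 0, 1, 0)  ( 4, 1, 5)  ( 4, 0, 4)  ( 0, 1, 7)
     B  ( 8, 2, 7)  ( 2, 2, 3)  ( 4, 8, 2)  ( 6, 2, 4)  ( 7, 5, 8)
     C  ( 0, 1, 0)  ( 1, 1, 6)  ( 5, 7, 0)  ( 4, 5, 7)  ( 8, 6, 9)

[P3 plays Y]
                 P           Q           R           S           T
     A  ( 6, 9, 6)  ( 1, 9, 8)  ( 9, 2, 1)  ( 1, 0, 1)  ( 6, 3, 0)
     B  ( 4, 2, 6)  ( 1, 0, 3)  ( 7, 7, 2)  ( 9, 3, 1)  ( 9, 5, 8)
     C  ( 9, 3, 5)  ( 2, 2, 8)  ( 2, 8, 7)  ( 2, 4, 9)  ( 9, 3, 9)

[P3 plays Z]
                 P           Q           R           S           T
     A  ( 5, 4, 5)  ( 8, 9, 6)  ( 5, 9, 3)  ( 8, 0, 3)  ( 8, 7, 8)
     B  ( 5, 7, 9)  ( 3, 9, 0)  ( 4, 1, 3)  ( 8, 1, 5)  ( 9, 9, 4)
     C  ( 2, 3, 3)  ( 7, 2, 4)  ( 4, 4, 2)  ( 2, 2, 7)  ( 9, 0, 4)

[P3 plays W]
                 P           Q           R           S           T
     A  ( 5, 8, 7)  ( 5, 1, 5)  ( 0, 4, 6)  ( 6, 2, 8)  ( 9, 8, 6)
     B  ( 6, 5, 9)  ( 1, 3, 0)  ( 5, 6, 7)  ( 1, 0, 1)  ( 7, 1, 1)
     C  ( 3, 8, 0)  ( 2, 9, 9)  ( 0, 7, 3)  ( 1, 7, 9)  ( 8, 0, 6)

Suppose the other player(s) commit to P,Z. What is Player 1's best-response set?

BR_1 = {A,B}

u_1(A vs P,Z) = 5
u_1(B vs P,Z) = 5
u_1(C vs P,Z) = 2
max payoff 5 at {A,B}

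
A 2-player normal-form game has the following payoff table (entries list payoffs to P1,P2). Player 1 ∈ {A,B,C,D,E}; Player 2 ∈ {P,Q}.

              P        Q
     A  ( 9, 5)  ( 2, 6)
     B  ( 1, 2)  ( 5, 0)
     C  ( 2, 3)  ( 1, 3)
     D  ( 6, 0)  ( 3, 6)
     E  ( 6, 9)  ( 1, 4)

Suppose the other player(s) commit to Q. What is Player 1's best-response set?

P1 best: {B}

u_1(A vs Q) = 2
u_1(B vs Q) = 5
u_1(C vs Q) = 1
u_1(D vs Q) = 3
u_1(E vs Q) = 1
max payoff 5 at {B}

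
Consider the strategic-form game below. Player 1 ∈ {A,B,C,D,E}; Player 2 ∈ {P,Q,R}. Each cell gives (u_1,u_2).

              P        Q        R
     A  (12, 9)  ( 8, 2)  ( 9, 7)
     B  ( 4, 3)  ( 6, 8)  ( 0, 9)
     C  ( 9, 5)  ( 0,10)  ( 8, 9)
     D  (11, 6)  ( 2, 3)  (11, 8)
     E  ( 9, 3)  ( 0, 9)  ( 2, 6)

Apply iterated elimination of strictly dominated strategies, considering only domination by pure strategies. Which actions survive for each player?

Survivors P1:{A,D} P2:{P,R}

P1 drop B (A beats it: P:12>4 Q:8>6 R:9>0)
P1 drop C (A beats it: P:12>9 Q:8>0 R:9>8)
P1 drop E (A beats it: P:12>9 Q:8>0 R:9>2)
P2 drop Q (P beats it: A:9>2 D:6>3)
P1→{A,D} P2→{P,R}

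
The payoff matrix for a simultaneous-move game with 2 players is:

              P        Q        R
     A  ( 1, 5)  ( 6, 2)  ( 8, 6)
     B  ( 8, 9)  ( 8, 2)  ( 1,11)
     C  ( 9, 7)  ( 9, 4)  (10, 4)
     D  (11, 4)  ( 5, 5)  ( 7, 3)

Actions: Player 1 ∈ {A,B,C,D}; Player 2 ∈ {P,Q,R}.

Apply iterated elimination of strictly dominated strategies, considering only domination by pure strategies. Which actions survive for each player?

Remaining: P1:{C,D} P2:{P,Q}

P1 drop A (C beats it: P:9>1 Q:9>6 R:10>8)
P1 drop B (C beats it: P:9>8 Q:9>8 R:10>1)
P2 drop R (P beats it: C:7>4 D:4>3)
P1→{C,D} P2→{P,Q}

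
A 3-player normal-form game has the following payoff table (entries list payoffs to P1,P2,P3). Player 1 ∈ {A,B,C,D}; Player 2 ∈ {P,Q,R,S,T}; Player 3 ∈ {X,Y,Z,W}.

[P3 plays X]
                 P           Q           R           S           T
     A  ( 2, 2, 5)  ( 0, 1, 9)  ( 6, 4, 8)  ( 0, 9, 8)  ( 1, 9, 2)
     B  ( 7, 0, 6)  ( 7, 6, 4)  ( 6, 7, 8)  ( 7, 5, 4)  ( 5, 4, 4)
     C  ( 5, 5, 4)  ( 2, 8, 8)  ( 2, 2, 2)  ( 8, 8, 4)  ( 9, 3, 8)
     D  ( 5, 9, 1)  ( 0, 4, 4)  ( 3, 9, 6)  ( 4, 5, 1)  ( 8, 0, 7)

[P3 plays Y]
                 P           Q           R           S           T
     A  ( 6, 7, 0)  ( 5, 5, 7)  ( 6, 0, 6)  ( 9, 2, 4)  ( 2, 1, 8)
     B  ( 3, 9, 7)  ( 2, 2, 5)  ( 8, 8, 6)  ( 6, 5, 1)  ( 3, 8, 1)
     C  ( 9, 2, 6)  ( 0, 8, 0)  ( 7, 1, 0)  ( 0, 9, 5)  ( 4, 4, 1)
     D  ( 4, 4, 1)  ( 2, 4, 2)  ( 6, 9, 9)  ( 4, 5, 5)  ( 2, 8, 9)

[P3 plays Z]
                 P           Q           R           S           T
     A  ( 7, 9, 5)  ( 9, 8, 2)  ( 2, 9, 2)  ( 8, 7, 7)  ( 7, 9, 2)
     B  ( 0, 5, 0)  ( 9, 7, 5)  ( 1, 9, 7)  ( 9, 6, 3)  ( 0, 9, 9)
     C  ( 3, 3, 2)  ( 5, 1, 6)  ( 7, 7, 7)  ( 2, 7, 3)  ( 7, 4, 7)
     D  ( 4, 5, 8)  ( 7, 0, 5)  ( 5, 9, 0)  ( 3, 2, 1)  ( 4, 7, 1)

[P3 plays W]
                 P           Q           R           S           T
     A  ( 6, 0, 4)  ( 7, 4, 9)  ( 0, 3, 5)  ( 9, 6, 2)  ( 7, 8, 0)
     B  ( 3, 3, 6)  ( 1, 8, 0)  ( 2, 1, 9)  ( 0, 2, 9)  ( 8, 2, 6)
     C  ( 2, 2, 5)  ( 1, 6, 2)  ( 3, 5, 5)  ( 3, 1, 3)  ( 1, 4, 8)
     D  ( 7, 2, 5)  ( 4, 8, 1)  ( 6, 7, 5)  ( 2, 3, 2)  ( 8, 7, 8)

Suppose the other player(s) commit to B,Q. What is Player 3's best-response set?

P3 best: {Y,Z}

u_3(X vs B,Q) = 4
u_3(Y vs B,Q) = 5
u_3(Z vs B,Q) = 5
u_3(W vs B,Q) = 0
max payoff 5 at {Y,Z}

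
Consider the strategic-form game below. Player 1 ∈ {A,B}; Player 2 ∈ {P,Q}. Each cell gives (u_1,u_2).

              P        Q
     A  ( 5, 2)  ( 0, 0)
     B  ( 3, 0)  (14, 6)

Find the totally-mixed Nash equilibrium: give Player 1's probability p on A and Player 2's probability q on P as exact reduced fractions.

P1 indiff ⇒ q·5+(1-q)·0 = q·3+(1-q)·14 ⇒ q(2) = (1-q)(14) ⇒ q = 7/8
P2 indiff ⇒ p·2+(1-p)·0 = p·0+(1-p)·6 ⇒ p(2) = (1-p)(6) ⇒ p = 3/4

P1 mixes 3/4 on A; P2 mixes 7/8 on P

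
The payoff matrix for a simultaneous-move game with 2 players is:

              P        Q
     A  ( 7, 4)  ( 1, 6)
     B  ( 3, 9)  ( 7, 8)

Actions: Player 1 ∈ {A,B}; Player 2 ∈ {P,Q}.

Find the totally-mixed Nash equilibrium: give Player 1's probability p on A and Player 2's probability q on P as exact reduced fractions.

p=1/3, q=3/5

P1 indiff ⇒ q·7+(1-q)·1 = q·3+(1-q)·7 ⇒ q(4) = (1-q)(6) ⇒ q = 3/5
P2 indiff ⇒ p·4+(1-p)·9 = p·6+(1-p)·8 ⇒ p(-2) = (1-p)(-1) ⇒ p = 1/3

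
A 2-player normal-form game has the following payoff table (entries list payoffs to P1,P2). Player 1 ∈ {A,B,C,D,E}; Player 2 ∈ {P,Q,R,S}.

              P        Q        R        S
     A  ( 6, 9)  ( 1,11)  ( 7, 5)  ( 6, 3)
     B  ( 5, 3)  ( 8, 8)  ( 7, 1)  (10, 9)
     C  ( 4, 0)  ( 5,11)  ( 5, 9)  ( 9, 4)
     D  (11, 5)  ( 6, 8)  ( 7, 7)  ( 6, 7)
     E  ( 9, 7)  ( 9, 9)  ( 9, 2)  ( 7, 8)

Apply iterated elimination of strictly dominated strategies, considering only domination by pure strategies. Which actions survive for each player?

P1 drop A (E beats it: P:9>6 Q:9>1 R:9>7 S:7>6)
P1 drop C (B beats it: P:5>4 Q:8>5 R:7>5 S:10>9)
P2 drop P (Q beats it: B:8>3 D:8>5 E:9>7)
P1 drop D (E beats it: Q:9>6 R:9>7 S:7>6)
P2 drop R (Q beats it: B:8>1 E:9>2)
P1→{B,E} P2→{Q,S}

Survivors P1:{B,E} P2:{Q,S}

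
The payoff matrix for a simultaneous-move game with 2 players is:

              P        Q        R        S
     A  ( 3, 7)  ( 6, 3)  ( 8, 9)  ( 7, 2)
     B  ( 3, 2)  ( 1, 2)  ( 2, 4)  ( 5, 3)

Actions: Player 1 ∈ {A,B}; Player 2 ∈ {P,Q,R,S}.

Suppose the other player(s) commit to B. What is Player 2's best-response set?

argmax u_2 = {R}

u_2(P vs B) = 2
u_2(Q vs B) = 2
u_2(R vs B) = 4
u_2(S vs B) = 3
max payoff 4 at {R}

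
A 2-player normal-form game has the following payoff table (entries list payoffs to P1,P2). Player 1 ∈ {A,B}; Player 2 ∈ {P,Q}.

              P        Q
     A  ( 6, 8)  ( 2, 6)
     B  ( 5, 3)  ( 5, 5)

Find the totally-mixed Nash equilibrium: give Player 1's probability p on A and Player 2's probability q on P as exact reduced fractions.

P1 indiff ⇒ q·6+(1-q)·2 = q·5+(1-q)·5 ⇒ q(1) = (1-q)(3) ⇒ q = 3/4
P2 indiff ⇒ p·8+(1-p)·3 = p·6+(1-p)·5 ⇒ p(2) = (1-p)(2) ⇒ p = 1/2

p=1/2, q=3/4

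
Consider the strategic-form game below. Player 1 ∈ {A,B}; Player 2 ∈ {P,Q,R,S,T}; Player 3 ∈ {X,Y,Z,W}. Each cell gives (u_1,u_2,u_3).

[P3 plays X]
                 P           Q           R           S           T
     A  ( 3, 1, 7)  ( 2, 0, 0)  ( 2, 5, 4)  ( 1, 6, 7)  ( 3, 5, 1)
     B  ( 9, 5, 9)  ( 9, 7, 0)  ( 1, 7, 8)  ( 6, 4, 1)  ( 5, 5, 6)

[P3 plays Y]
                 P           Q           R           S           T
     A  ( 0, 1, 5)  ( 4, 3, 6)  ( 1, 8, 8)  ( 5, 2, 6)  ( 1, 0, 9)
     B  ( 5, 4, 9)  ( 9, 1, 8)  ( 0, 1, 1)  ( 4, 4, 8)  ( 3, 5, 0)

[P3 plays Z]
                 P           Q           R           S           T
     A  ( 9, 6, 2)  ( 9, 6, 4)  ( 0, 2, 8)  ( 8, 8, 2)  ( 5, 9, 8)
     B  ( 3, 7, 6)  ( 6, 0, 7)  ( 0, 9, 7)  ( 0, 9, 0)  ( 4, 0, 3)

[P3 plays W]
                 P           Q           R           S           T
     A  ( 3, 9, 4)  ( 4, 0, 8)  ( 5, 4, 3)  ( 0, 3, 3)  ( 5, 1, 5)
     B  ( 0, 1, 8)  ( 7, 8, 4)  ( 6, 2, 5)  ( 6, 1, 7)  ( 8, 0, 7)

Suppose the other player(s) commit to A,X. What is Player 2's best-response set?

argmax u_2 = {S}

u_2(P vs A,X) = 1
u_2(Q vs A,X) = 0
u_2(R vs A,X) = 5
u_2(S vs A,X) = 6
u_2(T vs A,X) = 5
max payoff 6 at {S}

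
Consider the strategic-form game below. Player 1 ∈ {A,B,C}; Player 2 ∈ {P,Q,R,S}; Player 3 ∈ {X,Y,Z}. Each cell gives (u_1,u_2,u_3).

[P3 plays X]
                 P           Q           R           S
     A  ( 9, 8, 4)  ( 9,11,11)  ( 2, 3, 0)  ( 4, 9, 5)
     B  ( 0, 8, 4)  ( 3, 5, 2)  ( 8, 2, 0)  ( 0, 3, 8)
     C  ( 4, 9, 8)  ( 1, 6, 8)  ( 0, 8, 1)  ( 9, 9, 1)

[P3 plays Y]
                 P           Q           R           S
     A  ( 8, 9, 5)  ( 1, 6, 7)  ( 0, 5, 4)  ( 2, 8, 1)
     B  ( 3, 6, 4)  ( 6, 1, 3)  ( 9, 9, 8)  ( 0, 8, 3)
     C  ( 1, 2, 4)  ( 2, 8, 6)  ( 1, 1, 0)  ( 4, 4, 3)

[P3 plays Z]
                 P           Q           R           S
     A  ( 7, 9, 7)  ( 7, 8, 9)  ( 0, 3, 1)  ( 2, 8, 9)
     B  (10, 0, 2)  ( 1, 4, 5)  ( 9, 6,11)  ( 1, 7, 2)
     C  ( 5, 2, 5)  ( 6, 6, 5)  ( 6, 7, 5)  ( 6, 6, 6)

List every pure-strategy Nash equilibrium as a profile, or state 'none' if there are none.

(A,P,X): not NE [P2→Q gives 11>8; P3→Z gives 7>4]
(A,P,Y): not NE [P3→Z gives 7>5]
(A,P,Z): not NE [P1→B gives 10>7]
(A,Q,X): NE
(A,Q,Y): not NE [P1→B gives 6>1; P2→P gives 9>6; P3→X gives 11>7]
(A,Q,Z): not NE [P2→P gives 9>8; P3→X gives 11>9]
(A,R,X): not NE [P1→B gives 8>2; P2→Q gives 11>3; P3→Y gives 4>0]
(A,R,Y): not NE [P1→B gives 9>0; P2→P gives 9>5]
(A,R,Z): not NE [P1→B gives 9>0; P2→P gives 9>3; P3→Y gives 4>1]
(A,S,X): not NE [P1→C gives 9>4; P2→Q gives 11>9; P3→Z gives 9>5]
(A,S,Y): not NE [P1→C gives 4>2; P2→P gives 9>8; P3→Z gives 9>1]
(A,S,Z): not NE [P1→C gives 6>2; P2→P gives 9>8]
(B,P,X): not NE [P1→A gives 9>0]
(B,P,Y): not NE [P1→A gives 8>3; P2→R gives 9>6]
(B,P,Z): not NE [P2→S gives 7>0; P3→Y gives 4>2]
(B,Q,X): not NE [P1→A gives 9>3; P2→P gives 8>5; P3→Z gives 5>2]
(B,Q,Y): not NE [P2→R gives 9>1; P3→Z gives 5>3]
(B,Q,Z): not NE [P1→A gives 7>1; P2→S gives 7>4]
(B,R,X): not NE [P2→P gives 8>2; P3→Z gives 11>0]
(B,R,Y): not NE [P3→Z gives 11>8]
(B,R,Z): not NE [P2→S gives 7>6]
(B,S,X): not NE [P1→C gives 9>0; P2→P gives 8>3]
(B,S,Y): not NE [P1→C gives 4>0; P2→R gives 9>8; P3→X gives 8>3]
(B,S,Z): not NE [P1→C gives 6>1; P3→X gives 8>2]
(C,P,X): not NE [P1→A gives 9>4]
(C,P,Y): not NE [P1→A gives 8>1; P2→Q gives 8>2; P3→X gives 8>4]
(C,P,Z): not NE [P1→B gives 10>5; P2→R gives 7>2; P3→X gives 8>5]
(C,Q,X): not NE [P1→A gives 9>1; P2→S gives 9>6]
(C,Q,Y): not NE [P1→B gives 6>2; P3→X gives 8>6]
(C,Q,Z): not NE [P1→A gives 7>6; P2→R gives 7>6; P3→X gives 8>5]
(C,R,X): not NE [P1→B gives 8>0; P2→S gives 9>8; P3→Z gives 5>1]
(C,R,Y): not NE [P1→B gives 9>1; P2→Q gives 8>1; P3→Z gives 5>0]
(C,R,Z): not NE [P1→B gives 9>6]
(C,S,X): not NE [P3→Z gives 6>1]
(C,S,Y): not NE [P2→Q gives 8>4; P3→Z gives 6>3]
(C,S,Z): not NE [P2→R gives 7>6]

PSNE = {(A,Q,X)}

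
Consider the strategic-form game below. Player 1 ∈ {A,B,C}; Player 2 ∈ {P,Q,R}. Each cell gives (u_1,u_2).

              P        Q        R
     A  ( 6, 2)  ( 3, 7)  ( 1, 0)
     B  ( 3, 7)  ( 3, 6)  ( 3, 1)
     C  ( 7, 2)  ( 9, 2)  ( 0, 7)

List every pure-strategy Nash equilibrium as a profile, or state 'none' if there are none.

No pure NE.

(A,P): not NE [P1→C gives 7>6; P2→Q gives 7>2]
(A,Q): not NE [P1→C gives 9>3]
(A,R): not NE [P1→B gives 3>1; P2→Q gives 7>0]
(B,P): not NE [P1→C gives 7>3]
(B,Q): not NE [P1→C gives 9>3; P2→P gives 7>6]
(B,R): not NE [P2→P gives 7>1]
(C,P): not NE [P2→R gives 7>2]
(C,Q): not NE [P2→R gives 7>2]
(C,R): not NE [P1→B gives 3>0]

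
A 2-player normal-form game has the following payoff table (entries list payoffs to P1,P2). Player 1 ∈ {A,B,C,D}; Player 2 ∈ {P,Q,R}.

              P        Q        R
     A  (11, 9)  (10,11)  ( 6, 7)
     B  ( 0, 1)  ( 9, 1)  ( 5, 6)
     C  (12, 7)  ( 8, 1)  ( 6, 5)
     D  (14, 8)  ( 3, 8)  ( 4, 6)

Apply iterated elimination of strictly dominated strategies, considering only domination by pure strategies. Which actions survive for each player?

P1 drop B (A beats it: P:11>0 Q:10>9 R:6>5)
P2 drop R (P beats it: A:9>7 C:7>5 D:8>6)
P1→{A,C,D} P2→{P,Q}

Survivors P1:{A,C,D} P2:{P,Q}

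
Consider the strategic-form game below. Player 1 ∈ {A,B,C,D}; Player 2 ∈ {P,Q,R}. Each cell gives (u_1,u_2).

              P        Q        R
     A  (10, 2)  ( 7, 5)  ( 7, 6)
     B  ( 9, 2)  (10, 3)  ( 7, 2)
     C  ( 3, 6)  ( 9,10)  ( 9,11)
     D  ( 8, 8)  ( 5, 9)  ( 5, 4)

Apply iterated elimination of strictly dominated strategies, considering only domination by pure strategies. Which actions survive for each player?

P1 drop D (A beats it: P:10>8 Q:7>5 R:7>5)
P2 drop P (Q beats it: A:5>2 B:3>2 C:10>6)
P1 drop A (C beats it: Q:9>7 R:9>7)
P1→{B,C} P2→{Q,R}

IESDS → P1:{B,C} P2:{Q,R}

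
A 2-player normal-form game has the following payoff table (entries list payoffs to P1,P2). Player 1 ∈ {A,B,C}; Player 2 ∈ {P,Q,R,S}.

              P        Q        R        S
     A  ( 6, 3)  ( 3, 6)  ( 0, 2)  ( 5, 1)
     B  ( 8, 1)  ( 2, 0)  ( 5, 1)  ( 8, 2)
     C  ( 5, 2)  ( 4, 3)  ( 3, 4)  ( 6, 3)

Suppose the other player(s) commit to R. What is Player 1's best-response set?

argmax u_1 = {B}

u_1(A vs R) = 0
u_1(B vs R) = 5
u_1(C vs R) = 3
max payoff 5 at {B}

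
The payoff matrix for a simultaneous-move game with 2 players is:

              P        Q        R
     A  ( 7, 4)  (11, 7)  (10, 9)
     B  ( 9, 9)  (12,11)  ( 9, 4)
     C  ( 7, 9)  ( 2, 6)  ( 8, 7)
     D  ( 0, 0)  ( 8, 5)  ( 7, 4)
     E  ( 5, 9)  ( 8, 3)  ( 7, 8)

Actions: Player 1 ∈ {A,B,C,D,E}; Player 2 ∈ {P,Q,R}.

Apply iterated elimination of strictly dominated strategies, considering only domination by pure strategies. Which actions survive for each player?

Survivors P1:{A,B} P2:{Q,R}

P1 drop C (B beats it: P:9>7 Q:12>2 R:9>8)
P1 drop D (A beats it: P:7>0 Q:11>8 R:10>7)
P1 drop E (A beats it: P:7>5 Q:11>8 R:10>7)
P2 drop P (Q beats it: A:7>4 B:11>9)
P1→{A,B} P2→{Q,R}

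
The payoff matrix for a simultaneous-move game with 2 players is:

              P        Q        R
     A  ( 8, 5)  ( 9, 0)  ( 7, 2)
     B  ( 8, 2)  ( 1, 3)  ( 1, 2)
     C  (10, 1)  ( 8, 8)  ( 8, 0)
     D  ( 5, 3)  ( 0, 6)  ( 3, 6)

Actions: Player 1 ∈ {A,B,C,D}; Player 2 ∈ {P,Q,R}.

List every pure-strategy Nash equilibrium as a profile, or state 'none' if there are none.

(A,P): not NE [P1→C gives 10>8]
(A,Q): not NE [P2→P gives 5>0]
(A,R): not NE [P1→C gives 8>7; P2→P gives 5>2]
(B,P): not NE [P1→C gives 10>8; P2→Q gives 3>2]
(B,Q): not NE [P1→A gives 9>1]
(B,R): not NE [P1→C gives 8>1; P2→Q gives 3>2]
(C,P): not NE [P2→Q gives 8>1]
(C,Q): not NE [P1→A gives 9>8]
(C,R): not NE [P2→Q gives 8>0]
(D,P): not NE [P1→C gives 10>5; P2→R gives 6>3]
(D,Q): not NE [P1→A gives 9>0]
(D,R): not NE [P1→C gives 8>3]

Equilibria: none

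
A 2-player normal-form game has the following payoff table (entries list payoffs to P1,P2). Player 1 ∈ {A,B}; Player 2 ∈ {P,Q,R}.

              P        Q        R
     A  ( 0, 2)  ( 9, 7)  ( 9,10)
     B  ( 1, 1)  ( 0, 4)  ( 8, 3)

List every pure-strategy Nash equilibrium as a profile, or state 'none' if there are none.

NE set: (A,R)

(A,P): not NE [P1→B gives 1>0; P2→R gives 10>2]
(A,Q): not NE [P2→R gives 10>7]
(A,R): NE
(B,P): not NE [P2→Q gives 4>1]
(B,Q): not NE [P1→A gives 9>0]
(B,R): not NE [P1→A gives 9>8; P2→Q gives 4>3]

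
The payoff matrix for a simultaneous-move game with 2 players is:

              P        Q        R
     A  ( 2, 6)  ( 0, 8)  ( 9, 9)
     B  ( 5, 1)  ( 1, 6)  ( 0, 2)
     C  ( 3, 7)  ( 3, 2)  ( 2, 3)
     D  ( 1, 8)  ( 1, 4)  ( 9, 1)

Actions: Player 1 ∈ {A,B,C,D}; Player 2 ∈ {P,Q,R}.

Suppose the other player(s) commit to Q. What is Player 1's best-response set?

u_1(A vs Q) = 0
u_1(B vs Q) = 1
u_1(C vs Q) = 3
u_1(D vs Q) = 1
max payoff 3 at {C}

argmax u_1 = {C}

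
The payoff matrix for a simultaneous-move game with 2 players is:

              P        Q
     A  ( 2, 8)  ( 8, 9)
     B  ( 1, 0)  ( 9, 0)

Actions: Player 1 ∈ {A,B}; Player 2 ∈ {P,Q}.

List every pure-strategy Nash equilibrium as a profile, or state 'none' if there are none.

(A,P): not NE [P2→Q gives 9>8]
(A,Q): not NE [P1→B gives 9>8]
(B,P): not NE [P1→A gives 2>1]
(B,Q): NE

NE set: (B,Q)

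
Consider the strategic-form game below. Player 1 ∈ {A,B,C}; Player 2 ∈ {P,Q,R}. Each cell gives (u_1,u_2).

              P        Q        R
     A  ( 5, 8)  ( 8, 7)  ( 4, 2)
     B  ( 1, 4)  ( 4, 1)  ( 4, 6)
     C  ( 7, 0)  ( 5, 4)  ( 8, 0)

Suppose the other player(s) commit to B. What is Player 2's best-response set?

P2 best: {R}

u_2(P vs B) = 4
u_2(Q vs B) = 1
u_2(R vs B) = 6
max payoff 6 at {R}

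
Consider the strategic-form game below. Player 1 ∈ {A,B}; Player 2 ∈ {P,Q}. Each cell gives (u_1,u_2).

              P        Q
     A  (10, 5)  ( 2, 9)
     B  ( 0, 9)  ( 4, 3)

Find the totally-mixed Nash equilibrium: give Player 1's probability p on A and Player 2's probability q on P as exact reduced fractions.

(p,q) = (3/5, 1/6)

P1 indiff ⇒ q·10+(1-q)·2 = q·0+(1-q)·4 ⇒ q(10) = (1-q)(2) ⇒ q = 1/6
P2 indiff ⇒ p·5+(1-p)·9 = p·9+(1-p)·3 ⇒ p(-4) = (1-p)(-6) ⇒ p = 3/5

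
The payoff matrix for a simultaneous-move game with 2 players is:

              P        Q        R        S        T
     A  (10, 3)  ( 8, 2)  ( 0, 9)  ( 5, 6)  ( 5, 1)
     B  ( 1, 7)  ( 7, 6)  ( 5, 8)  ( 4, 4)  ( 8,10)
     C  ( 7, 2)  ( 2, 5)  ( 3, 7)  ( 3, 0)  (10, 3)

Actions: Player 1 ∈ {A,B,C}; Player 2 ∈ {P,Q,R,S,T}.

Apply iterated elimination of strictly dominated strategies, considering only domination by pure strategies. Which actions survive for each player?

P2 drop P (R beats it: A:9>3 B:8>7 C:7>2)
P2 drop Q (R beats it: A:9>2 B:8>6 C:7>5)
P2 drop S (R beats it: A:9>6 B:8>4 C:7>0)
P1 drop A (B beats it: R:5>0 T:8>5)
P1→{B,C} P2→{R,T}

IESDS → P1:{B,C} P2:{R,T}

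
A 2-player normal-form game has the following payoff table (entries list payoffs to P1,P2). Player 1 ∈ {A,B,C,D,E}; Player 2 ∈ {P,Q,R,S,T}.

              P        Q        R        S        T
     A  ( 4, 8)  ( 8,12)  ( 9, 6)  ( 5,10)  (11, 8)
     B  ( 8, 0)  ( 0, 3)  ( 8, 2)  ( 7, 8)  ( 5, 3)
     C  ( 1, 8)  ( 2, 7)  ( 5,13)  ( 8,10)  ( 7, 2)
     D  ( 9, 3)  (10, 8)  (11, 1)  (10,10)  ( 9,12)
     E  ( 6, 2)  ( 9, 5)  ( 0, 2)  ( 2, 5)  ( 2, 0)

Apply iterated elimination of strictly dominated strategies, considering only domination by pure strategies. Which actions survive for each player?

P1 drop B (D beats it: P:9>8 Q:10>0 R:11>8 S:10>7 T:9>5)
P1 drop C (D beats it: P:9>1 Q:10>2 R:11>5 S:10>8 T:9>7)
P1 drop E (D beats it: P:9>6 Q:10>9 R:11>0 S:10>2 T:9>2)
P2 drop P (Q beats it: A:12>8 D:8>3)
P2 drop R (Q beats it: A:12>6 D:8>1)
P1→{A,D} P2→{Q,S,T}

IESDS → P1:{A,D} P2:{Q,S,T}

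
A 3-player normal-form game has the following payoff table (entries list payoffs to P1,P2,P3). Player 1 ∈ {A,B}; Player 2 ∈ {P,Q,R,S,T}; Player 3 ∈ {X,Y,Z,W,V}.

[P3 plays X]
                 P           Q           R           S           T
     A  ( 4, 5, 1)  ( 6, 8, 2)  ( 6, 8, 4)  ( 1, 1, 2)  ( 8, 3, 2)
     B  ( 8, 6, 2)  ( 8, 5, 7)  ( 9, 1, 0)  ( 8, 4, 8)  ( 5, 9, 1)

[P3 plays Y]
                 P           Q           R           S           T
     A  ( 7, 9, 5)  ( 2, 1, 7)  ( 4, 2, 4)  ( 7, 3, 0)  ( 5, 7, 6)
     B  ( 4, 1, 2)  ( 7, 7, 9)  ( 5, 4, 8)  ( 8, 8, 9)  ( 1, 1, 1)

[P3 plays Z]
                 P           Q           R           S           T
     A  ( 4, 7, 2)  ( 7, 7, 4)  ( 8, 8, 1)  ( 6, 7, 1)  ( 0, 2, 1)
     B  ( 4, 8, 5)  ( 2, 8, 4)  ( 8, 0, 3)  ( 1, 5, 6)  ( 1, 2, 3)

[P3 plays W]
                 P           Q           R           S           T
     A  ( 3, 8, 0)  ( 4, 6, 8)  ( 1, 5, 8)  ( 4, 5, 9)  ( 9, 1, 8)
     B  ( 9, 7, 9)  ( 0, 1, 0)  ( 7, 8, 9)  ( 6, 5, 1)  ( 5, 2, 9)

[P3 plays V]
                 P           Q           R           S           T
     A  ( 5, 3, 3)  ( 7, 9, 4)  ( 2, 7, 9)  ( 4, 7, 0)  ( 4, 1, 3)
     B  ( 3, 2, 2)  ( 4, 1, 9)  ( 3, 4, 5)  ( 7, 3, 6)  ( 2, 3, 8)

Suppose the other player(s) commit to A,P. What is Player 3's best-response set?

u_3(X vs A,P) = 1
u_3(Y vs A,P) = 5
u_3(Z vs A,P) = 2
u_3(W vs A,P) = 0
u_3(V vs A,P) = 3
max payoff 5 at {Y}

argmax u_3 = {Y}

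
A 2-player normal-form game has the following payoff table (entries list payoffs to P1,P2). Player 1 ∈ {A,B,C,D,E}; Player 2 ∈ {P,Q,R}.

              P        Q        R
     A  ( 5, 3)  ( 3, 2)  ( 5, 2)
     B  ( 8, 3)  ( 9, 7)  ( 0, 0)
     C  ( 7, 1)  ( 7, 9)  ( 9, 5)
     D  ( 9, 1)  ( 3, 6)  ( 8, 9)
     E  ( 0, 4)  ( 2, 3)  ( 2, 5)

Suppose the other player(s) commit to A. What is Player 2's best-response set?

u_2(P vs A) = 3
u_2(Q vs A) = 2
u_2(R vs A) = 2
max payoff 3 at {P}

argmax u_2 = {P}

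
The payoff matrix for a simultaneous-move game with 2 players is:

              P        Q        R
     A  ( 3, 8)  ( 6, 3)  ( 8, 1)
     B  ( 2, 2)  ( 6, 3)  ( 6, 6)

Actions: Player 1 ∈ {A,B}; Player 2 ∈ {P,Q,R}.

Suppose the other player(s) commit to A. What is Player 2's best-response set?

BR_2 = {P}

u_2(P vs A) = 8
u_2(Q vs A) = 3
u_2(R vs A) = 1
max payoff 8 at {P}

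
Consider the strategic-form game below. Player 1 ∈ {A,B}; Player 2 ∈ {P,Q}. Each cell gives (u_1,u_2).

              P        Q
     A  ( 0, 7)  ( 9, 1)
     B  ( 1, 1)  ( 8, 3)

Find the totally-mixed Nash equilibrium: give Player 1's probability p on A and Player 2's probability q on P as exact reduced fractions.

P1 indiff ⇒ q·0+(1-q)·9 = q·1+(1-q)·8 ⇒ q(-1) = (1-q)(-1) ⇒ q = 1/2
P2 indiff ⇒ p·7+(1-p)·1 = p·1+(1-p)·3 ⇒ p(6) = (1-p)(2) ⇒ p = 1/4

p=1/4, q=1/2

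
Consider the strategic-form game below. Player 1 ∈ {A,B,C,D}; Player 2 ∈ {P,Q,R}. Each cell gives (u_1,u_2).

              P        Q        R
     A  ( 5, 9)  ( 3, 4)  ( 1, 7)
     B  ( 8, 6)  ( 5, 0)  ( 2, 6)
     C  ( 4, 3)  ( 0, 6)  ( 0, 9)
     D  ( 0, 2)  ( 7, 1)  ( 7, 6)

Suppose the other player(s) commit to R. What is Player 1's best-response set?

argmax u_1 = {D}

u_1(A vs R) = 1
u_1(B vs R) = 2
u_1(C vs R) = 0
u_1(D vs R) = 7
max payoff 7 at {D}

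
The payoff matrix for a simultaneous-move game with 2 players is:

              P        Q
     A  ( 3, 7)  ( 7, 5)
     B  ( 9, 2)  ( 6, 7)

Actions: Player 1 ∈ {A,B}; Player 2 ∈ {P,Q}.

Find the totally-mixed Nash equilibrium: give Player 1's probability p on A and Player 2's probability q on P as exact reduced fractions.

p=5/7, q=1/7

P1 indiff ⇒ q·3+(1-q)·7 = q·9+(1-q)·6 ⇒ q(-6) = (1-q)(-1) ⇒ q = 1/7
P2 indiff ⇒ p·7+(1-p)·2 = p·5+(1-p)·7 ⇒ p(2) = (1-p)(5) ⇒ p = 5/7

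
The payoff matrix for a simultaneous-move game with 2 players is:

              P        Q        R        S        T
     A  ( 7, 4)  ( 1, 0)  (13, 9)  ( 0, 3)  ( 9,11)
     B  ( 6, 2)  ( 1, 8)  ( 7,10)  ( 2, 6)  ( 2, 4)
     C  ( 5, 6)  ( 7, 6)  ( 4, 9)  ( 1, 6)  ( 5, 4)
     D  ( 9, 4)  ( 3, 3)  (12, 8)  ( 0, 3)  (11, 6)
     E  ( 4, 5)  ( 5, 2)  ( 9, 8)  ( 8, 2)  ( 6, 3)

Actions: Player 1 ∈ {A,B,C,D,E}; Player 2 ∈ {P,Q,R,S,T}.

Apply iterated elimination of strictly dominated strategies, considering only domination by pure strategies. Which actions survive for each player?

P2 drop P (R beats it: A:9>4 B:10>2 C:9>6 D:8>4 E:8>5)
P1 drop B (E beats it: Q:5>1 R:9>7 S:8>2 T:6>2)
P2 drop Q (R beats it: A:9>0 C:9>6 D:8>3 E:8>2)
P1 drop C (E beats it: R:9>4 S:8>1 T:6>5)
P2 drop S (R beats it: A:9>3 D:8>3 E:8>2)
P1 drop E (A beats it: R:13>9 T:9>6)
P1→{A,D} P2→{R,T}

IESDS → P1:{A,D} P2:{R,T}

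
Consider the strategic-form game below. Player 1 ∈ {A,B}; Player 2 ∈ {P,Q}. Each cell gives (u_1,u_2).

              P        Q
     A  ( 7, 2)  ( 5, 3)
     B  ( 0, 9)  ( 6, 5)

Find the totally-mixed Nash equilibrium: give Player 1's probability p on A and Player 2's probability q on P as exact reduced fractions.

P1 indiff ⇒ q·7+(1-q)·5 = q·0+(1-q)·6 ⇒ q(7) = (1-q)(1) ⇒ q = 1/8
P2 indiff ⇒ p·2+(1-p)·9 = p·3+(1-p)·5 ⇒ p(-1) = (1-p)(-4) ⇒ p = 4/5

p=4/5, q=1/8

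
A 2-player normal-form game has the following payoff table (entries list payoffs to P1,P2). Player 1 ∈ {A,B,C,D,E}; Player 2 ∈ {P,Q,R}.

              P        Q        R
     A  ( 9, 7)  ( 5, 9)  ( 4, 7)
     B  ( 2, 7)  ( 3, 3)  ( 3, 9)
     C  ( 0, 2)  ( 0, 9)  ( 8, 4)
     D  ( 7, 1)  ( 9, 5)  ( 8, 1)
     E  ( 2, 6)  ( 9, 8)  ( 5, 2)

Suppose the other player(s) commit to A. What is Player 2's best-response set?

u_2(P vs A) = 7
u_2(Q vs A) = 9
u_2(R vs A) = 7
max payoff 9 at {Q}

argmax u_2 = {Q}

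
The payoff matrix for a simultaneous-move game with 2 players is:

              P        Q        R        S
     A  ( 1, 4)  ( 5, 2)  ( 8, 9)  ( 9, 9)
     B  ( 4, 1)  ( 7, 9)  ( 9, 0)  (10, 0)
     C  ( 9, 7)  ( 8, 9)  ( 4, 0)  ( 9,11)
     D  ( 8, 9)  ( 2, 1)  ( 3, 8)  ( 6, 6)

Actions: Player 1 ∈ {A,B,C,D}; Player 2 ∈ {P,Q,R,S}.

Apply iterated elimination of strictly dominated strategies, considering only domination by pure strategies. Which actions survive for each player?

Remaining: P1:{B,C} P2:{Q,S}

P1 drop A (B beats it: P:4>1 Q:7>5 R:9>8 S:10>9)
P1 drop D (C beats it: P:9>8 Q:8>2 R:4>3 S:9>6)
P2 drop P (Q beats it: B:9>1 C:9>7)
P2 drop R (Q beats it: B:9>0 C:9>0)
P1→{B,C} P2→{Q,S}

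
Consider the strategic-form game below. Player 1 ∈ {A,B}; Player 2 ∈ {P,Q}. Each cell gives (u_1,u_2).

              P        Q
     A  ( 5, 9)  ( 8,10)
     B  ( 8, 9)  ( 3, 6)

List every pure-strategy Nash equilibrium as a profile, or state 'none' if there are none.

(A,P): not NE [P1→B gives 8>5; P2→Q gives 10>9]
(A,Q): NE
(B,P): NE
(B,Q): not NE [P1→A gives 8>3; P2→P gives 9>6]

NE set: (A,Q), (B,P)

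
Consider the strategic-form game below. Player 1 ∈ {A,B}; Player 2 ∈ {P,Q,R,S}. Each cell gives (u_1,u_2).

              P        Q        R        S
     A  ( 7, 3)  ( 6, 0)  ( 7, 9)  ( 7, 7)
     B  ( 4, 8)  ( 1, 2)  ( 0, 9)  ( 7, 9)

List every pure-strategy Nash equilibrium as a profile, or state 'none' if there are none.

Nash profiles: (A,R), (B,S)

(A,P): not NE [P2→R gives 9>3]
(A,Q): not NE [P2→R gives 9>0]
(A,R): NE
(A,S): not NE [P2→R gives 9>7]
(B,P): not NE [P1→A gives 7>4; P2→S gives 9>8]
(B,Q): not NE [P1→A gives 6>1; P2→S gives 9>2]
(B,R): not NE [P1→A gives 7>0]
(B,S): NE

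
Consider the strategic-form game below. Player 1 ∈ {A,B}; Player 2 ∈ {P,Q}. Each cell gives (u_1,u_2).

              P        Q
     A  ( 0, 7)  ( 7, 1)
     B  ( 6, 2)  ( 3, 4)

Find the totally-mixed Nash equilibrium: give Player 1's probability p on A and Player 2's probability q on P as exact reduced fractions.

(p,q) = (1/4, 2/5)

P1 indiff ⇒ q·0+(1-q)·7 = q·6+(1-q)·3 ⇒ q(-6) = (1-q)(-4) ⇒ q = 2/5
P2 indiff ⇒ p·7+(1-p)·2 = p·1+(1-p)·4 ⇒ p(6) = (1-p)(2) ⇒ p = 1/4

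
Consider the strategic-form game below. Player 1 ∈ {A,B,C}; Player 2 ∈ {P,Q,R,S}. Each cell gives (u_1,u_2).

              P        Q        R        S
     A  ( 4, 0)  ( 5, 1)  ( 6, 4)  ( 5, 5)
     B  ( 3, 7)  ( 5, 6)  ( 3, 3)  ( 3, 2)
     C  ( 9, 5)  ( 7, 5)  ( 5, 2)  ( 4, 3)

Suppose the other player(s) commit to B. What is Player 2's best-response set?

P2 best: {P}

u_2(P vs B) = 7
u_2(Q vs B) = 6
u_2(R vs B) = 3
u_2(S vs B) = 2
max payoff 7 at {P}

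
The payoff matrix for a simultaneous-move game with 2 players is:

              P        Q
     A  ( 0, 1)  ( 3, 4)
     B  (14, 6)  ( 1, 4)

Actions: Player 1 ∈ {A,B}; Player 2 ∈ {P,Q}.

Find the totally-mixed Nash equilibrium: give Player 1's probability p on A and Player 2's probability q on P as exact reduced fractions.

P1 indiff ⇒ q·0+(1-q)·3 = q·14+(1-q)·1 ⇒ q(-14) = (1-q)(-2) ⇒ q = 1/8
P2 indiff ⇒ p·1+(1-p)·6 = p·4+(1-p)·4 ⇒ p(-3) = (1-p)(-2) ⇒ p = 2/5

p=2/5, q=1/8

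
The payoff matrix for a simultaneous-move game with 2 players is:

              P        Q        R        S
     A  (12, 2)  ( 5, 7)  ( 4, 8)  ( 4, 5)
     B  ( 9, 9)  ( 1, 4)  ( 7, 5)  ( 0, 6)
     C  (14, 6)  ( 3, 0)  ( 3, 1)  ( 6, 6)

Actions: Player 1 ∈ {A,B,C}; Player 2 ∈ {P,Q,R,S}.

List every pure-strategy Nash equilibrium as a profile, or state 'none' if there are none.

(A,P): not NE [P1→C gives 14>12; P2→R gives 8>2]
(A,Q): not NE [P2→R gives 8>7]
(A,R): not NE [P1→B gives 7>4]
(A,S): not NE [P1→C gives 6>4; P2→R gives 8>5]
(B,P): not NE [P1→C gives 14>9]
(B,Q): not NE [P1→A gives 5>1; P2→P gives 9>4]
(B,R): not NE [P2→P gives 9>5]
(B,S): not NE [P1→C gives 6>0; P2→P gives 9>6]
(C,P): NE
(C,Q): not NE [P1→A gives 5>3; P2→S gives 6>0]
(C,R): not NE [P1→B gives 7>3; P2→S gives 6>1]
(C,S): NE

PSNE = {(C,P), (C,S)}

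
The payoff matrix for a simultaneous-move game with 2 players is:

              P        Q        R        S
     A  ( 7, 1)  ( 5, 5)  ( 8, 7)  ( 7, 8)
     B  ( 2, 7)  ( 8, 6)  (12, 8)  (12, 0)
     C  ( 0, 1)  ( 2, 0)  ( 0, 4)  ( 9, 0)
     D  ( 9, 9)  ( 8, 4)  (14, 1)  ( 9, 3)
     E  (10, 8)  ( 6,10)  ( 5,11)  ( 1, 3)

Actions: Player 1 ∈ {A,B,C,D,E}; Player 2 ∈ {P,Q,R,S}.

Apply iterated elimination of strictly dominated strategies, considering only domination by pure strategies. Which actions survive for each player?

Survivors P1:{B,D,E} P2:{P,Q,R}

P1 drop A (D beats it: P:9>7 Q:8>5 R:14>8 S:9>7)
P1 drop C (B beats it: P:2>0 Q:8>2 R:12>0 S:12>9)
P2 drop S (P beats it: B:7>0 D:9>3 E:8>3)
P1→{B,D,E} P2→{P,Q,R}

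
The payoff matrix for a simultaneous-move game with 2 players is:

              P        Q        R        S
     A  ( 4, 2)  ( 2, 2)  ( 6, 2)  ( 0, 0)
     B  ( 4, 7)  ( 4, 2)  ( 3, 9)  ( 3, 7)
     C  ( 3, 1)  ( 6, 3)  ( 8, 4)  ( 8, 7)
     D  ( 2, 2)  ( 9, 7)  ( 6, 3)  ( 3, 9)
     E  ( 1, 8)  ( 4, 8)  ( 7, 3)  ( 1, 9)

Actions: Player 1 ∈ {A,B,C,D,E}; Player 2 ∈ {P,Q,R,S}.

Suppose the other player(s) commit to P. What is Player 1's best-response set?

u_1(A vs P) = 4
u_1(B vs P) = 4
u_1(C vs P) = 3
u_1(D vs P) = 2
u_1(E vs P) = 1
max payoff 4 at {A,B}

argmax u_1 = {A,B}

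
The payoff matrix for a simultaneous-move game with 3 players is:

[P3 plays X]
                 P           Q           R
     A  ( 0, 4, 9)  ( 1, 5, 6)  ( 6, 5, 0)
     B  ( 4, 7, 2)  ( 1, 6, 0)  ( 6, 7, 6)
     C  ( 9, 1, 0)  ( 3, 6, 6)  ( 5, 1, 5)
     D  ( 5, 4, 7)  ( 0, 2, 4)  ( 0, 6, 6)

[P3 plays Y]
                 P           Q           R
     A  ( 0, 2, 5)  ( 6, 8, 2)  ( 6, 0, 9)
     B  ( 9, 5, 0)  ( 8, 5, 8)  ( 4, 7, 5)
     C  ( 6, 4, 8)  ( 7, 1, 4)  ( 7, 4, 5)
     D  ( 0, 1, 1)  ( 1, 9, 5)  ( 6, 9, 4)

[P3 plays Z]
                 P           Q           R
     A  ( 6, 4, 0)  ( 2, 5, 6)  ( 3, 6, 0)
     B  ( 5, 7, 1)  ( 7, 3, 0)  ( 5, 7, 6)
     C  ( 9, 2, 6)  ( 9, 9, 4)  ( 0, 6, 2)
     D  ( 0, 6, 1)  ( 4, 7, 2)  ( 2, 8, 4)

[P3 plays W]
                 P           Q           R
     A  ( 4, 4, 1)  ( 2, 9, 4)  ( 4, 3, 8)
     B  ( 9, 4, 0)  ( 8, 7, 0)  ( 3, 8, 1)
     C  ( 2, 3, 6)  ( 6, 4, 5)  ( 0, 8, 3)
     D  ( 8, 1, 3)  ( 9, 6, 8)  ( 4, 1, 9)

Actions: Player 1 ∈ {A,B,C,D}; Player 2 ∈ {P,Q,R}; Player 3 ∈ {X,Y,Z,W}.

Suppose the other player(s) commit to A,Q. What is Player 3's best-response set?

u_3(X vs A,Q) = 6
u_3(Y vs A,Q) = 2
u_3(Z vs A,Q) = 6
u_3(W vs A,Q) = 4
max payoff 6 at {X,Z}

P3 best: {X,Z}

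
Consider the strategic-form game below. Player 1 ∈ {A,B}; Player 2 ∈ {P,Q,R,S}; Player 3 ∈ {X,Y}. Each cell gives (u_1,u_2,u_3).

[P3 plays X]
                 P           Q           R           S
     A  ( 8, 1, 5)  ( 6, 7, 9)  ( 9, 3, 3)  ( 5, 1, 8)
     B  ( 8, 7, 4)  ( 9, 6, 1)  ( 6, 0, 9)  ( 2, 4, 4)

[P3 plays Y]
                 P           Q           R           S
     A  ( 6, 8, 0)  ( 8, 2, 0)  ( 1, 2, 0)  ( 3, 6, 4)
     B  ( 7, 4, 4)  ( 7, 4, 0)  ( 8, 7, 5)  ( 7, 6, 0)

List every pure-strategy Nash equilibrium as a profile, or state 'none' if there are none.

(A,P,X): not NE [P2→Q gives 7>1]
(A,P,Y): not NE [P1→B gives 7>6; P3→X gives 5>0]
(A,Q,X): not NE [P1→B gives 9>6]
(A,Q,Y): not NE [P2→P gives 8>2; P3→X gives 9>0]
(A,R,X): not NE [P2→Q gives 7>3]
(A,R,Y): not NE [P1→B gives 8>1; P2→P gives 8>2; P3→X gives 3>0]
(A,S,X): not NE [P2→Q gives 7>1]
(A,S,Y): not NE [P1→B gives 7>3; P2→P gives 8>6; P3→X gives 8>4]
(B,P,X): NE
(B,P,Y): not NE [P2→R gives 7>4]
(B,Q,X): not NE [P2→P gives 7>6]
(B,Q,Y): not NE [P1→A gives 8>7; P2→R gives 7>4; P3→X gives 1>0]
(B,R,X): not NE [P1→A gives 9>6; P2→P gives 7>0]
(B,R,Y): not NE [P3→X gives 9>5]
(B,S,X): not NE [P1→A gives 5>2; P2→P gives 7>4]
(B,S,Y): not NE [P2→R gives 7>6; P3→X gives 4>0]

PSNE = {(B,P,X)}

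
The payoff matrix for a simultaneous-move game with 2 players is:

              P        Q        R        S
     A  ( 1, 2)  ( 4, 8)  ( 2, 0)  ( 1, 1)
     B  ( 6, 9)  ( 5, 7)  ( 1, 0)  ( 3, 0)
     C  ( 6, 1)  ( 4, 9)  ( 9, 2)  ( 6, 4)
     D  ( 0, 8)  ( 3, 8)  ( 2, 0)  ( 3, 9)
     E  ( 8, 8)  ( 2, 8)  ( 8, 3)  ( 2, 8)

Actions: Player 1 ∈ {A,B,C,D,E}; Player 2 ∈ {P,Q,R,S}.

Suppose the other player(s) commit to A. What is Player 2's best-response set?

argmax u_2 = {Q}

u_2(P vs A) = 2
u_2(Q vs A) = 8
u_2(R vs A) = 0
u_2(S vs A) = 1
max payoff 8 at {Q}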